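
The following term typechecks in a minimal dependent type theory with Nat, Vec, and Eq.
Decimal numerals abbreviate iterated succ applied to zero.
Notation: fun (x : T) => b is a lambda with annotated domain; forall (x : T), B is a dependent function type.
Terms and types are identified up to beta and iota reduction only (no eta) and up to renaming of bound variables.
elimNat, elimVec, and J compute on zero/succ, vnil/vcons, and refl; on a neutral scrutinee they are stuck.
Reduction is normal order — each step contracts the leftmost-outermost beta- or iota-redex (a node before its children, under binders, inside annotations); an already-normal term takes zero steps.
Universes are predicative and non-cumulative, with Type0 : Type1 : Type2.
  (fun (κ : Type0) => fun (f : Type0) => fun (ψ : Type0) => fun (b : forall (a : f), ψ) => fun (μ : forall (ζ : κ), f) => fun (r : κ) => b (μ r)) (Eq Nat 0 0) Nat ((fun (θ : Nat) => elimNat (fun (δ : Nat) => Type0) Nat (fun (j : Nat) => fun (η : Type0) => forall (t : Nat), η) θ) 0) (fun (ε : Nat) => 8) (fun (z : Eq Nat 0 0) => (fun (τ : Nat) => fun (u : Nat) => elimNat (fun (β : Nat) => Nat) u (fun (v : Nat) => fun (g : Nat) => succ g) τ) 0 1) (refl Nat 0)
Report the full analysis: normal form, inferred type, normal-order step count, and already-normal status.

reduced normal form:
  8
the term's type:
  Nat
normal-order step count: 7
started in normal form: no
first contracted redex: a beta-redex


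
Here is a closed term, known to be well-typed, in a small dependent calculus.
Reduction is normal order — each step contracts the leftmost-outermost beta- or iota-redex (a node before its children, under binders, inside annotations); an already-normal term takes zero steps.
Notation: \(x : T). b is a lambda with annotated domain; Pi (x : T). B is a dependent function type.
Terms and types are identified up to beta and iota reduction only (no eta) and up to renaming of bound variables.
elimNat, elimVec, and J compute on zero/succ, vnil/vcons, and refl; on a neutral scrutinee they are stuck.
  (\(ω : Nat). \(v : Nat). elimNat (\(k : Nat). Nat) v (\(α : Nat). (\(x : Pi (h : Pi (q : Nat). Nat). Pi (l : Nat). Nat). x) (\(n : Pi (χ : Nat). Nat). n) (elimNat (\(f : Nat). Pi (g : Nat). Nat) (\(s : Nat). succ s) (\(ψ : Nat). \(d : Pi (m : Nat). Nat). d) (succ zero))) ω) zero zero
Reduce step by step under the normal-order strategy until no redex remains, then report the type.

normal-order reduction sequence:
  (\(ω : Nat). \(v : Nat). elimNat (\(k : Nat). Nat) v (\(α : Nat). (\(x : Pi (h : Pi (q : Nat). Nat). Pi (l : Nat). Nat). x) (\(n : Pi (χ : Nat). Nat). n) (elimNat (\(f : Nat). Pi (g : Nat). Nat) (\(s : Nat). succ s) (\(ψ : Nat). \(d : Pi (m : Nat). Nat). d) (succ zero))) ω) zero zero
  ~> (\(ω : Nat). elimNat (\(v : Nat). Nat) ω (\(k : Nat). (\(α : Pi (x : Pi (h : Nat). Nat). Pi (q : Nat). Nat). α) (\(l : Pi (n : Nat). Nat). l) (elimNat (\(χ : Nat). Pi (f : Nat). Nat) (\(g : Nat). succ g) (\(s : Nat). \(ψ : Pi (d : Nat). Nat). ψ) (succ zero))) zero) zero
  ~> elimNat (\(ω : Nat). Nat) zero (\(v : Nat). (\(k : Pi (α : Pi (x : Nat). Nat). Pi (h : Nat). Nat). k) (\(q : Pi (l : Nat). Nat). q) (elimNat (\(n : Nat). Pi (χ : Nat). Nat) (\(f : Nat). succ f) (\(g : Nat). \(s : Pi (ψ : Nat). Nat). s) (succ zero))) zero
  ~> zero
inferred type:
  Nat


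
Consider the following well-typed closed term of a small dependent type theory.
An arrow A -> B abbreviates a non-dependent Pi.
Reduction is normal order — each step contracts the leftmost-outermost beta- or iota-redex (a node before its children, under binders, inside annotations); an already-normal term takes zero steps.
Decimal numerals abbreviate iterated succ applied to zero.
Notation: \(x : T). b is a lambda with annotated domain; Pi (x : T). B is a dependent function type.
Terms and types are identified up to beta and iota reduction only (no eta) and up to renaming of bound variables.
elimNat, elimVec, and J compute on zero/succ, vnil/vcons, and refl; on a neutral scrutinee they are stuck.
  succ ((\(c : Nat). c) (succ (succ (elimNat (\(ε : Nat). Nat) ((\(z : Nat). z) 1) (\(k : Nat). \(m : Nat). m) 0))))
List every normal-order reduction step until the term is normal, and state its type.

normal-order reduction:
  succ ((\(c : Nat). c) (succ (succ (elimNat (\(ε : Nat). Nat) ((\(z : Nat). z) 1) (\(k : Nat). \(m : Nat). m) 0))))
  ~> succ (succ (succ (elimNat (\(c : Nat). Nat) ((\(ε : Nat). ε) 1) (\(z : Nat). \(k : Nat). k) 0)))
  ~> succ (succ (succ ((\(c : Nat). c) 1)))
  ~> 4
type:
  Nat


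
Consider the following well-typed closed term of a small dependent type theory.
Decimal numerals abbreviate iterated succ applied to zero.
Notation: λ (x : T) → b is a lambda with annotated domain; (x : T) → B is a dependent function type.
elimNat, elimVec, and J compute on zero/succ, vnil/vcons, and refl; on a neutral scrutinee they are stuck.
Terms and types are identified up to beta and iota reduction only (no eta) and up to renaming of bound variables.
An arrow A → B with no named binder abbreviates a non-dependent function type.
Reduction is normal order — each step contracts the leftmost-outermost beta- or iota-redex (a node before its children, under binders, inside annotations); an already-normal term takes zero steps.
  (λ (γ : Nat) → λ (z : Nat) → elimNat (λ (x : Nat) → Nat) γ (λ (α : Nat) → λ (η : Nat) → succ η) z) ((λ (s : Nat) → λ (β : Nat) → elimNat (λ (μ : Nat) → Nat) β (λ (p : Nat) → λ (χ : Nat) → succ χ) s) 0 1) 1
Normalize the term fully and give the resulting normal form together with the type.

resulting normal form:
  2
the term's type:
  Nat
observation: the leftmost-outermost redex is a beta-redex, and normalization takes 9 steps.


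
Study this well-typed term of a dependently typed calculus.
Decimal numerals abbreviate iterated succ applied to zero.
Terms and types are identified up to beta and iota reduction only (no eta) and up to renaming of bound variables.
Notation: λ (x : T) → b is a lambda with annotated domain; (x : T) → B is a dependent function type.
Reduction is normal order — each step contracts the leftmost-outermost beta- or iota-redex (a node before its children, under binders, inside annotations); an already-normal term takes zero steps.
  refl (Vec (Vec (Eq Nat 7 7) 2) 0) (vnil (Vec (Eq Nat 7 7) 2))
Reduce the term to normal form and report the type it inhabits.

reduced normal form:
  refl (Vec (Vec (Eq Nat 7 7) 2) 0) (vnil (Vec (Eq Nat 7 7) 2))
the term's type:
  Eq (Vec (Vec (Eq Nat 7 7) 2) 0) (vnil (Vec (Eq Nat 7 7) 2)) (vnil (Vec (Eq Nat 7 7) 2))


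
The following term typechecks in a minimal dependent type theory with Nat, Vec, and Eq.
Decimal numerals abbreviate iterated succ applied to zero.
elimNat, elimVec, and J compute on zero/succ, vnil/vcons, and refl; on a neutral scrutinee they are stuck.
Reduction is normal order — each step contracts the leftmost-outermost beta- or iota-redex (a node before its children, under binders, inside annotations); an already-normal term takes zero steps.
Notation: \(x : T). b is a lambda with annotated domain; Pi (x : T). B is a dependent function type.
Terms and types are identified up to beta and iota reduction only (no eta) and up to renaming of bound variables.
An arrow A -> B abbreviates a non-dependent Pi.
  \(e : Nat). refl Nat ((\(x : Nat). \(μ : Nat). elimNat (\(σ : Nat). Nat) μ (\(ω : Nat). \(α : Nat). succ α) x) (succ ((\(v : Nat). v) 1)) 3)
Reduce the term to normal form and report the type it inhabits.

normal form:
  \(e : Nat). refl Nat 5
inferred type:
  Nat -> Eq Nat 5 5
observation: normalization takes exactly 10 steps under the normal-order strategy.


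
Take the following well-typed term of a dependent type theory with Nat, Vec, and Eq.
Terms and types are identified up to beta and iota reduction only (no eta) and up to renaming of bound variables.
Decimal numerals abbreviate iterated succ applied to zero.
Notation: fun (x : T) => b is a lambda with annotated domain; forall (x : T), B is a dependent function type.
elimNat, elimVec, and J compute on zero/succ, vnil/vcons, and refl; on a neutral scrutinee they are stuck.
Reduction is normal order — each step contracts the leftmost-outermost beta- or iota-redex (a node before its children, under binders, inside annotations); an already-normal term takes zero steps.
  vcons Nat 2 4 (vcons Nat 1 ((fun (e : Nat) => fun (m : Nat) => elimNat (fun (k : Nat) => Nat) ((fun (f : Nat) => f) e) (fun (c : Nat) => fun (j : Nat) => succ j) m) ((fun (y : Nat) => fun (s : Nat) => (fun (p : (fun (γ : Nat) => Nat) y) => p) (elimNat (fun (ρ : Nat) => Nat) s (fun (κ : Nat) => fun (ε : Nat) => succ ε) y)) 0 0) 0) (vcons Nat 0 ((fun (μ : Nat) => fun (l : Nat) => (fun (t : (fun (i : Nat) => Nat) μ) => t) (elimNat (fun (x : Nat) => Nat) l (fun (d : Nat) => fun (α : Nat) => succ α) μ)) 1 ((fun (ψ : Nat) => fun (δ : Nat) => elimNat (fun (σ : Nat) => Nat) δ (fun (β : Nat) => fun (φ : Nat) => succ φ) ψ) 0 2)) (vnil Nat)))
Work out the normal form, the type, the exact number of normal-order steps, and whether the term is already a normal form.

reduced normal form:
  vcons Nat 2 4 (vcons Nat 1 0 (vcons Nat 0 3 (vnil Nat)))
type:
  Vec Nat 3
reduction steps (normal order): 18
already normal: no
first contracted redex: a beta-redex


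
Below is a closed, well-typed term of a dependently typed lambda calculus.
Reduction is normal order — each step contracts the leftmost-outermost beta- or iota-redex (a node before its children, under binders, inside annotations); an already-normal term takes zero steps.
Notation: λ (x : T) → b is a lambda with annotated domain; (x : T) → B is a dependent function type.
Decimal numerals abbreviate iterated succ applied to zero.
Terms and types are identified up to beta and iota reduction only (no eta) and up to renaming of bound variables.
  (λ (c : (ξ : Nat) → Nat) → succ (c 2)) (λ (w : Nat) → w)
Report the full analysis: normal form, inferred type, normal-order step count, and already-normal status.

normal form:
  3
type:
  Nat
reduction steps (normal order): 2
started in normal form: no
first contracted redex: a beta-redex


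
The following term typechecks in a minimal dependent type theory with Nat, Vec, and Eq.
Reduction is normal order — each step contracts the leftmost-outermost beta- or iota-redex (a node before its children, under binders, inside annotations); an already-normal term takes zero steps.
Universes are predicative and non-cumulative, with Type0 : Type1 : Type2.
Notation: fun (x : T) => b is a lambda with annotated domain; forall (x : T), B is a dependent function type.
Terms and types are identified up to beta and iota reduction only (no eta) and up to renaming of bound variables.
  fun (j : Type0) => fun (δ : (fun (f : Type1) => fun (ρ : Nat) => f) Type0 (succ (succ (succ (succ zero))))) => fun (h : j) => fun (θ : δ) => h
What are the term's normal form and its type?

normal form:
  fun (j : Type0) => fun (δ : Type0) => fun (f : j) => fun (ρ : δ) => f
inferred type:
  forall (j : Type0), forall (δ : Type0), forall (f : j), forall (ρ : δ), j
observation: normalization takes exactly 2 steps under the normal-order strategy.


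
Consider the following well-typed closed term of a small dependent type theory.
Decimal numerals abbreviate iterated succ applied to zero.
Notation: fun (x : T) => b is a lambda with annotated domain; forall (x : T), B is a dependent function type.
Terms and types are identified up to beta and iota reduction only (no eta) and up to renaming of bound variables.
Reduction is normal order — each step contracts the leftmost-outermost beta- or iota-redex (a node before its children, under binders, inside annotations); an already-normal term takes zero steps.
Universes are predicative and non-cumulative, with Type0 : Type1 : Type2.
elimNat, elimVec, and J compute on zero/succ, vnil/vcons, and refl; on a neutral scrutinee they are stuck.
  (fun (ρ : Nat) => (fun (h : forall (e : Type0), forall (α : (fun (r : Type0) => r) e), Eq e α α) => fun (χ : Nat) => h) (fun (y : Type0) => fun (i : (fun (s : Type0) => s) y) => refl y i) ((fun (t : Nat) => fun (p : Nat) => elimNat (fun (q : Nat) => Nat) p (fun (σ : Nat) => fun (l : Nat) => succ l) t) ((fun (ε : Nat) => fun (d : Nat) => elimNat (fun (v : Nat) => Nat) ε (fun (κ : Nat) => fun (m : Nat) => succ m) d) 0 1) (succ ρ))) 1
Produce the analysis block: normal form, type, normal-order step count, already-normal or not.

resulting normal form:
  fun (ρ : Type0) => fun (h : ρ) => refl ρ h
type:
  forall (ρ : Type0), forall (h : ρ), Eq ρ h h
steps to reach normal form (normal order): 4
started in normal form: no
first contracted redex: a beta-redex


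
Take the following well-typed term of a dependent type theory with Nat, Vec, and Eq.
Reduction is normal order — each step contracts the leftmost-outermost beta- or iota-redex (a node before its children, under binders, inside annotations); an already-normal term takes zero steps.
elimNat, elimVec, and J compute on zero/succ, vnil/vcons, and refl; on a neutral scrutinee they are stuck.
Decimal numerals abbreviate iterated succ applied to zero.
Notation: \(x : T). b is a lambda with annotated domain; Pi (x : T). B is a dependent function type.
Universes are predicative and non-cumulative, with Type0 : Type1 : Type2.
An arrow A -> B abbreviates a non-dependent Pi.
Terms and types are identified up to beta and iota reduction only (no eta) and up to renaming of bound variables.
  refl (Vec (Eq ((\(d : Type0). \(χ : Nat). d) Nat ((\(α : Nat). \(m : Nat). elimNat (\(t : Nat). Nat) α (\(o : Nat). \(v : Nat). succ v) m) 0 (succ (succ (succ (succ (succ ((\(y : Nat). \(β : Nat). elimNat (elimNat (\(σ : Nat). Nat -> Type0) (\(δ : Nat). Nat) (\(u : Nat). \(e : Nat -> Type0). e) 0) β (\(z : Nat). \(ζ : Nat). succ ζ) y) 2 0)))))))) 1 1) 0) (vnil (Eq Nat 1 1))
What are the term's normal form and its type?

normal form:
  refl (Vec (Eq Nat 1 1) 0) (vnil (Eq Nat 1 1))
type:
  Eq (Vec (Eq Nat 1 1) 0) (vnil (Eq Nat 1 1)) (vnil (Eq Nat 1 1))
observation: 2 normal-order steps separate the term from its normal form.


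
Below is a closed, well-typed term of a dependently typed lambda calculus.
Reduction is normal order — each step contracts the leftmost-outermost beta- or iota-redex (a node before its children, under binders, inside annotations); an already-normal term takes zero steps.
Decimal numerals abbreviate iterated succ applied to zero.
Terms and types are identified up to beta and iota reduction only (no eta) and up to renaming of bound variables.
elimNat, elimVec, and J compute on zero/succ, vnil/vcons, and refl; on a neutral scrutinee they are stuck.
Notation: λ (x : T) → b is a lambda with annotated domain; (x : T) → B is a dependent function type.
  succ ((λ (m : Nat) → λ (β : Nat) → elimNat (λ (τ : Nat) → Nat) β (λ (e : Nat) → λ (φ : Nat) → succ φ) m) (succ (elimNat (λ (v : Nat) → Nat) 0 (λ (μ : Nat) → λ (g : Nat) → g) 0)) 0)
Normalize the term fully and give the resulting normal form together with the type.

reduced normal form:
  2
the term's type:
  Nat
observation: the leftmost-outermost redex is a beta-redex, and normalization takes 7 steps.


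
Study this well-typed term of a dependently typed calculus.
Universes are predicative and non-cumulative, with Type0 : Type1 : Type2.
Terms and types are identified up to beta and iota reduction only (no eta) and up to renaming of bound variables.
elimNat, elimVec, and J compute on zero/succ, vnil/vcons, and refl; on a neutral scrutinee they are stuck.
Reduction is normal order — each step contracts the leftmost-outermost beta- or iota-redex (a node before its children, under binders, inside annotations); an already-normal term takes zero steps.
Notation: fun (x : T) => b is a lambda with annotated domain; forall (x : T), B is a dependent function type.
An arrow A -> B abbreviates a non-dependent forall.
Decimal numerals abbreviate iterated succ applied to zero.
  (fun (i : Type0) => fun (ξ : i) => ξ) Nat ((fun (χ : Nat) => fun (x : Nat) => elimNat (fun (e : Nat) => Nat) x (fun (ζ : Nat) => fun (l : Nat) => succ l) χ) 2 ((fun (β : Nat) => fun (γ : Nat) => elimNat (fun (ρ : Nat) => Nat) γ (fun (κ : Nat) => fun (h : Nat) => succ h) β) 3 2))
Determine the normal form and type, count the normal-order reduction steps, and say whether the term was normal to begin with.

reduced normal form:
  7
the term's type:
  Nat
reduction steps (normal order): 23
term was already normal: no
first contracted redex: a beta-redex


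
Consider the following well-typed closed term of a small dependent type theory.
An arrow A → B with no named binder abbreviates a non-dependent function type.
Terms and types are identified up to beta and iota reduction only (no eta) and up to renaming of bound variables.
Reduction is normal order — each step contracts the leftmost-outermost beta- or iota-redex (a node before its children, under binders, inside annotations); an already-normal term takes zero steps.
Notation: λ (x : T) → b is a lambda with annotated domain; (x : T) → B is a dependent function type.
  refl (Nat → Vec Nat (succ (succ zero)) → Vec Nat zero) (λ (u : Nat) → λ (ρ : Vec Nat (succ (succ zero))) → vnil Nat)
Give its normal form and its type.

normal form:
  refl (Nat → Vec Nat (succ (succ zero)) → Vec Nat zero) (λ (u : Nat) → λ (ρ : Vec Nat (succ (succ zero))) → vnil Nat)
type:
  Eq (Nat → Vec Nat (succ (succ zero)) → Vec Nat zero) (λ (u : Nat) → λ (ρ : Vec Nat (succ (succ zero))) → vnil Nat) (λ (b : Nat) → λ (r : Vec Nat (succ (succ zero))) → vnil Nat)


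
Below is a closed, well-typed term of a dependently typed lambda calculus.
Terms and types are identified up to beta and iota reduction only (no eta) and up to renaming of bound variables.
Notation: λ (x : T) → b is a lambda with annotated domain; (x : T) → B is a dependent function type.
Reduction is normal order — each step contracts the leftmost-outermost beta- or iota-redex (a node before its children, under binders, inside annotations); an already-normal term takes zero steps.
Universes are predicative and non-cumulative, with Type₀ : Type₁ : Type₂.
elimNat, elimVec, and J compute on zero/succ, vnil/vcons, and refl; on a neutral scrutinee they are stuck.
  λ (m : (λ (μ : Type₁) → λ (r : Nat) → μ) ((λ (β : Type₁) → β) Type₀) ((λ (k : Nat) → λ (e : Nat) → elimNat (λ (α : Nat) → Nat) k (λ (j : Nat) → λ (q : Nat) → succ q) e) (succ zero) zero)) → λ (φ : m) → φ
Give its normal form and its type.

resulting normal form:
  λ (m : Type₀) → λ (μ : m) → μ
inferred type:
  (m : Type₀) → (μ : m) → m
observation: normalization takes exactly 3 steps under the normal-order strategy.


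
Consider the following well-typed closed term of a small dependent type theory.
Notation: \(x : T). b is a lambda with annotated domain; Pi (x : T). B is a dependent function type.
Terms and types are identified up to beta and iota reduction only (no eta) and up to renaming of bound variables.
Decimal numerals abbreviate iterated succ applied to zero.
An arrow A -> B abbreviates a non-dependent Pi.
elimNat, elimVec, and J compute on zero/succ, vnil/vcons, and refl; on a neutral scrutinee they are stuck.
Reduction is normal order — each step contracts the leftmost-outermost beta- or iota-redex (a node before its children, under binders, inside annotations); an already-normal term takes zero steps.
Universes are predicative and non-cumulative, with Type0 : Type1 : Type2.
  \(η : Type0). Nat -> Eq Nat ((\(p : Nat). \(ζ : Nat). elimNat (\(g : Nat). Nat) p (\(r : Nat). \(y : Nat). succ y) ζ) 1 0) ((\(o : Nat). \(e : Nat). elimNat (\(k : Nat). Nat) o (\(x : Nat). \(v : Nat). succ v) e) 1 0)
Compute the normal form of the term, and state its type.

resulting normal form:
  \(η : Type0). Nat -> Eq Nat 1 1
the term's type:
  Type0 -> Type0
observation: the term reaches its normal form after 6 normal-order steps.


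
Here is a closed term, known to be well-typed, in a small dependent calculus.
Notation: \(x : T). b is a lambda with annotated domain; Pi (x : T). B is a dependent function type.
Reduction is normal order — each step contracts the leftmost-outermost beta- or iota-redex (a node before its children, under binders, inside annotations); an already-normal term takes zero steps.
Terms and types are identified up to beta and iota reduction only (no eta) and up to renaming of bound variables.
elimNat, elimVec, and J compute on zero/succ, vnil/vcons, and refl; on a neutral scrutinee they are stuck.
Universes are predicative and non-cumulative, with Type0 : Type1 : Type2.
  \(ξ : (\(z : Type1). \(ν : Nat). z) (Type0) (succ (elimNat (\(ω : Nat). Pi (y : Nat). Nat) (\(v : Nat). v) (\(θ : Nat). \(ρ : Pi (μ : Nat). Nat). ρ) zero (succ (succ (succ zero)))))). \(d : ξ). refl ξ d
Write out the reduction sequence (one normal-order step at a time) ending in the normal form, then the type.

normal-order reduction sequence:
  \(ξ : (\(z : Type1). \(ν : Nat). z) (Type0) (succ (elimNat (\(ω : Nat). Pi (y : Nat). Nat) (\(v : Nat). v) (\(θ : Nat). \(ρ : Pi (μ : Nat). Nat). ρ) zero (succ (succ (succ zero)))))). \(d : ξ). refl ξ d
  ~> \(ξ : (\(z : Nat). Type0) (succ (elimNat (\(ν : Nat). Pi (ω : Nat). Nat) (\(y : Nat). y) (\(v : Nat). \(θ : Pi (ρ : Nat). Nat). θ) zero (succ (succ (succ zero)))))). \(μ : ξ). refl ξ μ
  ~> \(ξ : Type0). \(z : ξ). refl ξ z
type:
  Pi (ξ : Type0). Pi (z : ξ). Eq ξ z z


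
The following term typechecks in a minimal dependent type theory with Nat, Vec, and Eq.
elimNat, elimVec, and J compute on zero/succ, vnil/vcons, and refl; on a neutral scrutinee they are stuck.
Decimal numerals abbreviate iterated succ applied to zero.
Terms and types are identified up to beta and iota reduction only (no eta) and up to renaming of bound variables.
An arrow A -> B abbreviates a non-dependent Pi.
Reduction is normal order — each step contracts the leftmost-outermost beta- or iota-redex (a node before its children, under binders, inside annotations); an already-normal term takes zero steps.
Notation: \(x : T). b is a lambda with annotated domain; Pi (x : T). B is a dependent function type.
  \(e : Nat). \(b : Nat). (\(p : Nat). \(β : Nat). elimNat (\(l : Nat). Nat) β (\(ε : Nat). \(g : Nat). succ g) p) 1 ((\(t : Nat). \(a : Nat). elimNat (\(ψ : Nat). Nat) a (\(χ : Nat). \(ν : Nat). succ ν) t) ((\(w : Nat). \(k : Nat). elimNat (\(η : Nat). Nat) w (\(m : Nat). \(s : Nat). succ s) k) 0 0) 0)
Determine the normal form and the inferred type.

resulting normal form:
  \(e : Nat). \(b : Nat). 1
inferred type:
  Nat -> Nat -> Nat


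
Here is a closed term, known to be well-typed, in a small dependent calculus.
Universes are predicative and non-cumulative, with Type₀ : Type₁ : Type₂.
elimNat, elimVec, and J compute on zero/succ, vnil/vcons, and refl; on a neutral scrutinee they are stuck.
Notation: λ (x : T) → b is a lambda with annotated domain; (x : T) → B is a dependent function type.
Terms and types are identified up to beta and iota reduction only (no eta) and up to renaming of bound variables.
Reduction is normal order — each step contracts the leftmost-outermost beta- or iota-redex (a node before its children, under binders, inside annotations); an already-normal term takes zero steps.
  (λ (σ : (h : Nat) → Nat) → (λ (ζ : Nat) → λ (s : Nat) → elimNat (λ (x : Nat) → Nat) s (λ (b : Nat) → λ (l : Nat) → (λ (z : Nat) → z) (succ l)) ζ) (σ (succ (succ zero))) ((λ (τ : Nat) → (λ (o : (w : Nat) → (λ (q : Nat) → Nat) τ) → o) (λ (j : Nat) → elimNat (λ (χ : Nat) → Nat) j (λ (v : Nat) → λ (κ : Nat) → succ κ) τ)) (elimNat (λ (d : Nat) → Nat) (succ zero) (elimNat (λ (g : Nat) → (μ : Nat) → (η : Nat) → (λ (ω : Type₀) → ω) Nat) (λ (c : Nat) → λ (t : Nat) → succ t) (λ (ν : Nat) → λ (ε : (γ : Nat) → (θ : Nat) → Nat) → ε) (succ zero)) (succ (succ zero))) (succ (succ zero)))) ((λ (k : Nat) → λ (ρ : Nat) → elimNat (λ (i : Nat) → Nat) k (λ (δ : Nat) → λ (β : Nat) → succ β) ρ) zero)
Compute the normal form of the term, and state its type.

resulting normal form:
  succ (succ (succ (succ (succ (succ (succ zero))))))
type:
  Nat
observation: the leftmost-outermost redex is a beta-redex, and normalization takes 48 steps.


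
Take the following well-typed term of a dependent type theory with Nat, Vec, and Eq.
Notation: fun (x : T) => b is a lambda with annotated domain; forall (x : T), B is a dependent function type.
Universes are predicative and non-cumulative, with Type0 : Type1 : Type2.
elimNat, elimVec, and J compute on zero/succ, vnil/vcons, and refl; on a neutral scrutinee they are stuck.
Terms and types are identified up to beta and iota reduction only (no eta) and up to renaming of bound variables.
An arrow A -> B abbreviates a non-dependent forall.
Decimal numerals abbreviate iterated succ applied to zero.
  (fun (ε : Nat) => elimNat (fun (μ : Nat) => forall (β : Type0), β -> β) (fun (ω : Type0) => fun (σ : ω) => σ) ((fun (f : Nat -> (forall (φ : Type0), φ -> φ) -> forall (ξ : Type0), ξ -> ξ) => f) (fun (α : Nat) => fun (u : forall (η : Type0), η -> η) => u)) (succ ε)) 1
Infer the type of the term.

inferred type:
  forall (ε : Type0), ε -> ε


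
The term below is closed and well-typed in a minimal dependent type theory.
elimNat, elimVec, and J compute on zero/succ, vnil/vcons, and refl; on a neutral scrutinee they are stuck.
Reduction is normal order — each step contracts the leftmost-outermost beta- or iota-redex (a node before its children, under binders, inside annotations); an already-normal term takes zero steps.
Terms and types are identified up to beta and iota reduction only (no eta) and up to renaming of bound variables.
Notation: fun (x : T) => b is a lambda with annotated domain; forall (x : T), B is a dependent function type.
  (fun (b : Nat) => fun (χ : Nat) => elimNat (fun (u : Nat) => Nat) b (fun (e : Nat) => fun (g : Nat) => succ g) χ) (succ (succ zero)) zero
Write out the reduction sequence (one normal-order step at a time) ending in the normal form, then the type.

normal-order reduction sequence:
  (fun (b : Nat) => fun (χ : Nat) => elimNat (fun (u : Nat) => Nat) b (fun (e : Nat) => fun (g : Nat) => succ g) χ) (succ (succ zero)) zero
  ~> (fun (b : Nat) => elimNat (fun (χ : Nat) => Nat) (succ (succ zero)) (fun (u : Nat) => fun (e : Nat) => succ e) b) zero
  ~> elimNat (fun (b : Nat) => Nat) (succ (succ zero)) (fun (χ : Nat) => fun (u : Nat) => succ u) zero
  ~> succ (succ zero)
inferred type:
  Nat


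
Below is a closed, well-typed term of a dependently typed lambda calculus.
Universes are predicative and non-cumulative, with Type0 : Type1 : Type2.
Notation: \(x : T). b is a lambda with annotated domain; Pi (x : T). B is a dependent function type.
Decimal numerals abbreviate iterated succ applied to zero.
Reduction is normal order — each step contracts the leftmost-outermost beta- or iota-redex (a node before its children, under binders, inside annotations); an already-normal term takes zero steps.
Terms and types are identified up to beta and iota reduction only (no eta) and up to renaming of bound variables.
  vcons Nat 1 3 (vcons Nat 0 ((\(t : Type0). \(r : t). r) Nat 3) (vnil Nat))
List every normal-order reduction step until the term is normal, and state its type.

normal-order reduction:
  vcons Nat 1 3 (vcons Nat 0 ((\(t : Type0). \(r : t). r) Nat 3) (vnil Nat))
  ~> vcons Nat 1 3 (vcons Nat 0 ((\(t : Nat). t) 3) (vnil Nat))
  ~> vcons Nat 1 3 (vcons Nat 0 3 (vnil Nat))
inferred type:
  Vec Nat 2


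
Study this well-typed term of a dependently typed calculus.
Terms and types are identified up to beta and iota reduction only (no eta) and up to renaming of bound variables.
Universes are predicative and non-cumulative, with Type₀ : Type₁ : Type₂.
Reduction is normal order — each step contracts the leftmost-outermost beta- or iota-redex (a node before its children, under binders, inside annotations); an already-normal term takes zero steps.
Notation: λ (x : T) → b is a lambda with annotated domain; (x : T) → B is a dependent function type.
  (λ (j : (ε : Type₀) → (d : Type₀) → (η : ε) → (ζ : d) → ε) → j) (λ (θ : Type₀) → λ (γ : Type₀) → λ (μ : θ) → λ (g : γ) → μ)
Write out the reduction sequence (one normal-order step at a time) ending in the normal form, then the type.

normal-order reduction:
  (λ (j : (ε : Type₀) → (d : Type₀) → (η : ε) → (ζ : d) → ε) → j) (λ (θ : Type₀) → λ (γ : Type₀) → λ (μ : θ) → λ (g : γ) → μ)
  ~> λ (j : Type₀) → λ (ε : Type₀) → λ (d : j) → λ (η : ε) → d
type:
  (j : Type₀) → (ε : Type₀) → (d : j) → (η : ε) → j


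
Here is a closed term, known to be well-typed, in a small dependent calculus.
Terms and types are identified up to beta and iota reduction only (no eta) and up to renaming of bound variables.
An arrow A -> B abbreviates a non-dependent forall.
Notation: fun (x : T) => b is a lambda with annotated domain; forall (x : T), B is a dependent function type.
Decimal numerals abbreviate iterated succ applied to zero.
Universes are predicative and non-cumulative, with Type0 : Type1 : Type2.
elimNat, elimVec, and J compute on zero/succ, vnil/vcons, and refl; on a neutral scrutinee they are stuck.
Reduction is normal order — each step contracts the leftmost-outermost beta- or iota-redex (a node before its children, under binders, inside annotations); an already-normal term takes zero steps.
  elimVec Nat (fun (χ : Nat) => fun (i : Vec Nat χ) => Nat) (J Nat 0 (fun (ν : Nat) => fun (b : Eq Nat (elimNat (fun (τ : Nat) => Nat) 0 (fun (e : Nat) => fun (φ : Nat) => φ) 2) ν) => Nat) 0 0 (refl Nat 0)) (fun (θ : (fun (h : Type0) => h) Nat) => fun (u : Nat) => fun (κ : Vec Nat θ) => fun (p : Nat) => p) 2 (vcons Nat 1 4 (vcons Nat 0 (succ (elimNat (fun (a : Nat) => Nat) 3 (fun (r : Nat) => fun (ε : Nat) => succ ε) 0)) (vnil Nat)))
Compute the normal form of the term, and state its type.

resulting normal form:
  0
type:
  Nat
observation: 12 normal-order steps normalize the term, beginning with an elimVec iota-redex.


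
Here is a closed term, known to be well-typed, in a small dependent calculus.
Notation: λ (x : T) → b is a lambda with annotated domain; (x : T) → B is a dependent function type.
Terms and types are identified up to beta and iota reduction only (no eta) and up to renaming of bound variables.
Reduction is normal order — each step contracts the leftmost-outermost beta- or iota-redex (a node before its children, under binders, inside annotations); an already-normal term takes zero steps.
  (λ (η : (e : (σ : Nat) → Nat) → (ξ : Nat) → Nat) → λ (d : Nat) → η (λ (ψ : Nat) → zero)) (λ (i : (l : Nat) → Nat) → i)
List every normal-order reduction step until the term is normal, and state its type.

reduction (normal order):
  (λ (η : (e : (σ : Nat) → Nat) → (ξ : Nat) → Nat) → λ (d : Nat) → η (λ (ψ : Nat) → zero)) (λ (i : (l : Nat) → Nat) → i)
  ~> λ (η : Nat) → (λ (e : (σ : Nat) → Nat) → e) (λ (ξ : Nat) → zero)
  ~> λ (η : Nat) → λ (e : Nat) → zero
type:
  (η : Nat) → (e : Nat) → Nat


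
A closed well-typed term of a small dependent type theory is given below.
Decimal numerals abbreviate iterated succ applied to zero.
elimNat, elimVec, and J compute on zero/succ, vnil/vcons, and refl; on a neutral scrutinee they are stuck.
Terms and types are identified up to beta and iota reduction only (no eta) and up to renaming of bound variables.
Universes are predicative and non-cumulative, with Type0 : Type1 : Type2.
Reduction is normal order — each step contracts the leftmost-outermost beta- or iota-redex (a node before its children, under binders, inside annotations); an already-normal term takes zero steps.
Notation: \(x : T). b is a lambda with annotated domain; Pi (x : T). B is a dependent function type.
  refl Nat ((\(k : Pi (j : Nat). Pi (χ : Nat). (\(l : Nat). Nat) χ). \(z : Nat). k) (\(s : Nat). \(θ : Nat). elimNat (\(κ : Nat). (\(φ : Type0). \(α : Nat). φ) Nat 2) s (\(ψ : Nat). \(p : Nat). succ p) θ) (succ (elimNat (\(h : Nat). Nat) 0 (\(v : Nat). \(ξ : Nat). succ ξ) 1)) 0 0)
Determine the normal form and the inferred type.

normal form:
  refl Nat 0
the term's type:
  Eq Nat 0 0
observation: the term reaches its normal form after 5 normal-order steps.


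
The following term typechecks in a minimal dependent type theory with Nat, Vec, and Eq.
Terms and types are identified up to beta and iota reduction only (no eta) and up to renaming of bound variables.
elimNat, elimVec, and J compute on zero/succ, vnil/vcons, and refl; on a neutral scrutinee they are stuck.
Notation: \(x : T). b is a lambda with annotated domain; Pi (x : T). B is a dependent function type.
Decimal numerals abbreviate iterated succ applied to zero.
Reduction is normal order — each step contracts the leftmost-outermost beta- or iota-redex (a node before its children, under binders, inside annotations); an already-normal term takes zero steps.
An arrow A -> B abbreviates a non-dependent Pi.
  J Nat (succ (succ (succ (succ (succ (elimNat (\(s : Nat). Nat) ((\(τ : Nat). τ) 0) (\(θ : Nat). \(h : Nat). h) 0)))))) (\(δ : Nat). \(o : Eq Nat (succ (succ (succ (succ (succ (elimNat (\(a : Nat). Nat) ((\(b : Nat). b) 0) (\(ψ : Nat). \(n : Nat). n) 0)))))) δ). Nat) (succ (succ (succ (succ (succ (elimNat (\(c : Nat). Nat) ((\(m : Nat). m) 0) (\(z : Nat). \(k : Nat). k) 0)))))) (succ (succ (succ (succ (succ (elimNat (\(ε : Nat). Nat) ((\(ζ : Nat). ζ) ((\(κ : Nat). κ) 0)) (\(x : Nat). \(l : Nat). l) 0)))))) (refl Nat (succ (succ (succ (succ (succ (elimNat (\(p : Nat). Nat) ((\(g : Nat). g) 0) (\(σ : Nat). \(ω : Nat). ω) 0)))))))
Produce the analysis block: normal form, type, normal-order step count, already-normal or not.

resulting normal form:
  5
inferred type:
  Nat
reduction steps (normal order): 3
term was already normal: no
first redex: a J iota-redex


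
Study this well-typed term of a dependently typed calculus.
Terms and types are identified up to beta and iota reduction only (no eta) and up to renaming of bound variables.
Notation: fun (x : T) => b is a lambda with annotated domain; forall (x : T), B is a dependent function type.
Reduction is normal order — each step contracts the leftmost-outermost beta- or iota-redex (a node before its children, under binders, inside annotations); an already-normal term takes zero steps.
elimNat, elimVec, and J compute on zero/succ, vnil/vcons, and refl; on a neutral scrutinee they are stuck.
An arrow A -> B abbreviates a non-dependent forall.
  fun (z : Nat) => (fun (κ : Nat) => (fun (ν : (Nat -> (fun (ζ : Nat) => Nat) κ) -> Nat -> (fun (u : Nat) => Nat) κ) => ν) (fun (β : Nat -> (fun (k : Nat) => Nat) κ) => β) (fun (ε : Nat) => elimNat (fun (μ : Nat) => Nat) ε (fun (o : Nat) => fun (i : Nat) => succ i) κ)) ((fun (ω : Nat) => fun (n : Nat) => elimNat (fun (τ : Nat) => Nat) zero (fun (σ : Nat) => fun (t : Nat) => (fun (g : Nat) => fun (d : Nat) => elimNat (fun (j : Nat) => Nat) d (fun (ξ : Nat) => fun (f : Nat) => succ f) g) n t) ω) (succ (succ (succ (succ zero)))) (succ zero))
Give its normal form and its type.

resulting normal form:
  fun (z : Nat) => fun (κ : Nat) => succ (succ (succ (succ κ)))
inferred type:
  Nat -> Nat -> Nat
observation: 55 normal-order steps normalize the term, beginning with a beta-redex.


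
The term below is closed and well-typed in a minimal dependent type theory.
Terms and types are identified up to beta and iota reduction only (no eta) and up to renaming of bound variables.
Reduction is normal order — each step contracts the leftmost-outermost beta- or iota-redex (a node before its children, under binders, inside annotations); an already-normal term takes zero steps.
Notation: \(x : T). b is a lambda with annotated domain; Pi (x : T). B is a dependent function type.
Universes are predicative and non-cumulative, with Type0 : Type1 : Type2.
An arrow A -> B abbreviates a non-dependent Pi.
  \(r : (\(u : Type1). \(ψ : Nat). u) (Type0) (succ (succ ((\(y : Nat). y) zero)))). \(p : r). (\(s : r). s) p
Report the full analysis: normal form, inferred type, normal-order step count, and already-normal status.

resulting normal form:
  \(r : Type0). \(u : r). u
inferred type:
  Pi (r : Type0). r -> r
normal-order step count: 3
already normal: no
first contracted redex: a beta-redex


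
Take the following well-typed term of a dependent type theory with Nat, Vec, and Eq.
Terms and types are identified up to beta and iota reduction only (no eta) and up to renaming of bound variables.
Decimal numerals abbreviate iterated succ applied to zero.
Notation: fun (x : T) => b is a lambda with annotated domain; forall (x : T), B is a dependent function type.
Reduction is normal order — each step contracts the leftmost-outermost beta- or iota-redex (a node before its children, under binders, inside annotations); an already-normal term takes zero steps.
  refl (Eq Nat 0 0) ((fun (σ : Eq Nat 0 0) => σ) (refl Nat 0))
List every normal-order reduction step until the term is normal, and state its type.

normal-order reduction sequence:
  refl (Eq Nat 0 0) ((fun (σ : Eq Nat 0 0) => σ) (refl Nat 0))
  ~> refl (Eq Nat 0 0) (refl Nat 0)
the term's type:
  Eq (Eq Nat 0 0) (refl Nat 0) (refl Nat 0)


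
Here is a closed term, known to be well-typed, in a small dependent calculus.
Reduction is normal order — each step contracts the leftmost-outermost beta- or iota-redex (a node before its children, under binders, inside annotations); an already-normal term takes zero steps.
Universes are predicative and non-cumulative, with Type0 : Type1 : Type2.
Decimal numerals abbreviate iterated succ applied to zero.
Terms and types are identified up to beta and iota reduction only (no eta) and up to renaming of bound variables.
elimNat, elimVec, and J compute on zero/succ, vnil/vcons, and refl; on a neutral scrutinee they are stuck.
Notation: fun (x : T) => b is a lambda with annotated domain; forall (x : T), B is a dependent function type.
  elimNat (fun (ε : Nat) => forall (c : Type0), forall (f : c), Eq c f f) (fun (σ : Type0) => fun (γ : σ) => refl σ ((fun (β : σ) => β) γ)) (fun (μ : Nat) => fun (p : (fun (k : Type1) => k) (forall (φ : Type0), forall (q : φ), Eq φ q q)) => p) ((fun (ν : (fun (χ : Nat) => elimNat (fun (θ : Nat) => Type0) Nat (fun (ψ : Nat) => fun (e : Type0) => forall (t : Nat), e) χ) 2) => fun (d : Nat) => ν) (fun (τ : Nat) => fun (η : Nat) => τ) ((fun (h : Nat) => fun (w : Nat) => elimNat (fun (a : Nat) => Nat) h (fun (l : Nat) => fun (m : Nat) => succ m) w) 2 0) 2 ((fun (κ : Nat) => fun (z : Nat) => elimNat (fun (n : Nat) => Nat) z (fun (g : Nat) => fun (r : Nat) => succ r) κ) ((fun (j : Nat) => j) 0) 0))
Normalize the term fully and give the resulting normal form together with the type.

normal form:
  fun (ε : Type0) => fun (c : ε) => refl ε c
type:
  forall (ε : Type0), forall (c : ε), Eq ε c c


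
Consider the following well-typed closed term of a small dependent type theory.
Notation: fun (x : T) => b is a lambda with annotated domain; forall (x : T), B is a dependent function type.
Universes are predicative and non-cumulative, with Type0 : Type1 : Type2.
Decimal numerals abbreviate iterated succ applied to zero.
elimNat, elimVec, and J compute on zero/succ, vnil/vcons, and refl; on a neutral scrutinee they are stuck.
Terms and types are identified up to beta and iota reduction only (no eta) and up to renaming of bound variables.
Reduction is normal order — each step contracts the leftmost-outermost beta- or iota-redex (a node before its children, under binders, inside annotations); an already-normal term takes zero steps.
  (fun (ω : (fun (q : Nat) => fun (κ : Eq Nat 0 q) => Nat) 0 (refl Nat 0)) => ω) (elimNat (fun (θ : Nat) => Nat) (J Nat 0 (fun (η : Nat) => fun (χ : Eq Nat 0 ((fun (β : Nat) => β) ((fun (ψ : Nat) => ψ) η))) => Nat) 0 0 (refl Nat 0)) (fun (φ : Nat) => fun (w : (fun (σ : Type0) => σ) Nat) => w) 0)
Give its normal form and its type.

reduced normal form:
  0
the term's type:
  Nat
observation: the first redex contracted is a beta-redex; the normal form is reached in 3 normal-order steps.
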